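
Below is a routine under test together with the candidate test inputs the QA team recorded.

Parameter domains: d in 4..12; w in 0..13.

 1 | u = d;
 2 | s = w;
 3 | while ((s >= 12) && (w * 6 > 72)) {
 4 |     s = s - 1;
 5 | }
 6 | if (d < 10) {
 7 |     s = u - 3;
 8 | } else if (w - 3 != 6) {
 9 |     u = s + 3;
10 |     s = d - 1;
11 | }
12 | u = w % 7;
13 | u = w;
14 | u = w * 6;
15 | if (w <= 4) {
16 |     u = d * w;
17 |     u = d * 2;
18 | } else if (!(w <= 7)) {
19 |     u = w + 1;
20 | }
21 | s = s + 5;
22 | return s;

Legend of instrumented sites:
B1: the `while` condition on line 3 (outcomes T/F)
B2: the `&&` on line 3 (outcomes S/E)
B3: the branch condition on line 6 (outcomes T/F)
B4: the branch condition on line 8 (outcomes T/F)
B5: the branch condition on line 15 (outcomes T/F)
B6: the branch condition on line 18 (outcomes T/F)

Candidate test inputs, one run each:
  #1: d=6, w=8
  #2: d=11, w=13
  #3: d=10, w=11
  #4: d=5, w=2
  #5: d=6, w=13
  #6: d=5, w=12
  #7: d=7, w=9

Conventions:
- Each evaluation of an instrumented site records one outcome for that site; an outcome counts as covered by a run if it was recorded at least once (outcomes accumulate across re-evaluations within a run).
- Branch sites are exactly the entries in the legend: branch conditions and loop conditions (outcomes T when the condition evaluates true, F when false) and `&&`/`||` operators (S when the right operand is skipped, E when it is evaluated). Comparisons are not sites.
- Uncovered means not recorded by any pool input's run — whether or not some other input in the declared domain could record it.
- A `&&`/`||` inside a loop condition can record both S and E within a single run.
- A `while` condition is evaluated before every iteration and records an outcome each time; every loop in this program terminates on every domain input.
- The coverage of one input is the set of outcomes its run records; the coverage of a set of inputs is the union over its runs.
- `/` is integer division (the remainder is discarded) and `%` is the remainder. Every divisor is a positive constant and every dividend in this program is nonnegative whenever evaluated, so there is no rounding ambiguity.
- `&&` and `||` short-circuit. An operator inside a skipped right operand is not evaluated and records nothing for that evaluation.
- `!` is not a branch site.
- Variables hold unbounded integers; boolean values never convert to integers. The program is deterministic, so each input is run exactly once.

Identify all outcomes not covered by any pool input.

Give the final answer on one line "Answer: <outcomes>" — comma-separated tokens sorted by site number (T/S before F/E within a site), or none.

#1 (d=6, w=8) -> covered: B1=F, B2=S, B3=T, B5=F, B6=T
#2 (d=11, w=13) -> covered: B1=T, B1=F, B2=S, B2=E, B3=F, B4=T, B5=F, B6=T
#3 (d=10, w=11) -> covered: B1=F, B2=S, B3=F, B4=T, B5=F, B6=T
#4 (d=5, w=2) -> covered: B1=F, B2=S, B3=T, B5=T
#5 (d=6, w=13) -> covered: B1=T, B1=F, B2=S, B2=E, B3=T, B5=F, B6=T
#6 (d=5, w=12) -> covered: B1=F, B2=E, B3=T, B5=F, B6=T
#7 (d=7, w=9) -> covered: B1=F, B2=S, B3=T, B5=F, B6=T
union over the pool: B1=T, B1=F, B2=S, B2=E, B3=T, B3=F, B4=T, B5=T, B5=F, B6=T
uncovered (2 of 12): B4=F, B6=F

Answer: B4=F, B6=F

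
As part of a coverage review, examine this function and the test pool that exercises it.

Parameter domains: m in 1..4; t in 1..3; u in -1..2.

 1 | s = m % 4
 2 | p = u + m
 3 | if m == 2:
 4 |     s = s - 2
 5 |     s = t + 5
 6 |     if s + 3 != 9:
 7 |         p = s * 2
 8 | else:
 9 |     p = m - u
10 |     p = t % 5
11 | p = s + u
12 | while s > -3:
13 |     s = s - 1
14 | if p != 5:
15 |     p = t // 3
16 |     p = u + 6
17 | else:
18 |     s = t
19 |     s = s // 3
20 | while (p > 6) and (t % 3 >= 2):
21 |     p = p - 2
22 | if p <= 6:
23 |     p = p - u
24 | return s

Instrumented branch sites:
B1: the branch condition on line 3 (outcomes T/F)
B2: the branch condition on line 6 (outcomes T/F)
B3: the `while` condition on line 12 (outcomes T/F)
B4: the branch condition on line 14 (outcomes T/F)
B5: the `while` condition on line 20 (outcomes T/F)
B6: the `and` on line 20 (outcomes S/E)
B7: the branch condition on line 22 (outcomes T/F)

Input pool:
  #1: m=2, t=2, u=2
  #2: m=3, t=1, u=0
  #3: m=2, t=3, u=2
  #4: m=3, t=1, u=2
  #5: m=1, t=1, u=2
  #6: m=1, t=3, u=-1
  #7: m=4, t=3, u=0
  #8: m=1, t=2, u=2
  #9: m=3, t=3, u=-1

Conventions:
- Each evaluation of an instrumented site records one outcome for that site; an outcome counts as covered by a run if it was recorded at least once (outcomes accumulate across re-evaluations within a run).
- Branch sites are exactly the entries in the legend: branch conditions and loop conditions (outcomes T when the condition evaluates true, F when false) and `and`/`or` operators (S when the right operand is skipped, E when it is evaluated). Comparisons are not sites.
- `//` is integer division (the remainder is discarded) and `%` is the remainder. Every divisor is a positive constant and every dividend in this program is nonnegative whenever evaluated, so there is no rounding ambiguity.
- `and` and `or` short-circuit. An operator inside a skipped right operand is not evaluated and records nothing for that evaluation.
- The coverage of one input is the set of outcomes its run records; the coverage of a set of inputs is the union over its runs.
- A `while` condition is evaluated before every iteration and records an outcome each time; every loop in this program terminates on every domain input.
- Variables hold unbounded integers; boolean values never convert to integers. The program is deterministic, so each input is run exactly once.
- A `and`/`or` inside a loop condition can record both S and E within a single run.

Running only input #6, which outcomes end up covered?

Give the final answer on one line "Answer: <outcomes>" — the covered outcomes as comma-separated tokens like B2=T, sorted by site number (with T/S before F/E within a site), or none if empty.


Tracing the run of input #6 (m=1, t=3, u=-1):
  B1->F, B3->T, B3->T, B3->T, B3->T, B3->F, B4->T, B6->S, B5->F, B7->T
deduplicating events, the covered set is: B1=F, B3=T, B3=F, B4=T, B5=F, B6=S, B7=T
Answer: B1=F, B3=T, B3=F, B4=T, B5=F, B6=S, B7=T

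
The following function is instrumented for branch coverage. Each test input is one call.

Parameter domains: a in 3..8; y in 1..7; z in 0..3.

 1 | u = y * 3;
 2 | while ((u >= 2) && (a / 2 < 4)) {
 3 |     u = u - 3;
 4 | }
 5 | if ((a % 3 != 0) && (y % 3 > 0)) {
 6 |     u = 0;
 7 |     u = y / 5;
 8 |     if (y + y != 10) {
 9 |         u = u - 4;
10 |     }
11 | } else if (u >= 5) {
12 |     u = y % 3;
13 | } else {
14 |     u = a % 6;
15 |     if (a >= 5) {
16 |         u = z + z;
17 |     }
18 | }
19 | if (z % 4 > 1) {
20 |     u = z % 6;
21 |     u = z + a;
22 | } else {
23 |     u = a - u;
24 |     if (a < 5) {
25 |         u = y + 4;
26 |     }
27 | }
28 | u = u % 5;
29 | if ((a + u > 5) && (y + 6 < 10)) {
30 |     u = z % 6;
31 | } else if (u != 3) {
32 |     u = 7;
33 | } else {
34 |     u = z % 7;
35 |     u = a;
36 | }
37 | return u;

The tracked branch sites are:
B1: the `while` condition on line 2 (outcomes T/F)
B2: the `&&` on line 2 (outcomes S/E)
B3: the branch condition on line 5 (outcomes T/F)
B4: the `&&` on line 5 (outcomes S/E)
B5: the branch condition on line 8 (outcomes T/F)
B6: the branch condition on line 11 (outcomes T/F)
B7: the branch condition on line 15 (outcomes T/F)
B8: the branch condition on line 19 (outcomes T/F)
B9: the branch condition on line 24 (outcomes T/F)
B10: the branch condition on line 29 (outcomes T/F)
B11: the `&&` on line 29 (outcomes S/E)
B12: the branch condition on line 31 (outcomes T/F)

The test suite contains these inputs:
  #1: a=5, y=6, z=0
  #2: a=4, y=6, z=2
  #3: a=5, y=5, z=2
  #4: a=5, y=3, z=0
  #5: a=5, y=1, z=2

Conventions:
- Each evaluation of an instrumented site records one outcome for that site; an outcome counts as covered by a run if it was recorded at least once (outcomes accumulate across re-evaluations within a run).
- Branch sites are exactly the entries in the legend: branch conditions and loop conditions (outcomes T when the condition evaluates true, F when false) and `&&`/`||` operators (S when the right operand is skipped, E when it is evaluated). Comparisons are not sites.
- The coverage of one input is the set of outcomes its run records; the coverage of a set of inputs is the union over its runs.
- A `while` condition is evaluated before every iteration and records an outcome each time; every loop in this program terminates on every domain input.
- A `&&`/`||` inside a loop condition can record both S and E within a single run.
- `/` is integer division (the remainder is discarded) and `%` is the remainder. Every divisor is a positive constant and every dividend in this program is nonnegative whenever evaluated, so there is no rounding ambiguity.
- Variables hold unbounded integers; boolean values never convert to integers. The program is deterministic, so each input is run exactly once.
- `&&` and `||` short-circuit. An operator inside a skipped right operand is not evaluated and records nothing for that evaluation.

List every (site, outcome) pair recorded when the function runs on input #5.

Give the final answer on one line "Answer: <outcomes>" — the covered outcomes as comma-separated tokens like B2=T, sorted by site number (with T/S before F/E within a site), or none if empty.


Tracing the run of input #5 (a=5, y=1, z=2):
  B2->E, B1->T, B2->S, B1->F, B4->E, B3->T, B5->T, B8->T, B11->E, B10->T
as a set, this run covers: B1=T, B1=F, B2=S, B2=E, B3=T, B4=E, B5=T, B8=T, B10=T, B11=E
Answer: B1=T, B1=F, B2=S, B2=E, B3=T, B4=E, B5=T, B8=T, B10=T, B11=E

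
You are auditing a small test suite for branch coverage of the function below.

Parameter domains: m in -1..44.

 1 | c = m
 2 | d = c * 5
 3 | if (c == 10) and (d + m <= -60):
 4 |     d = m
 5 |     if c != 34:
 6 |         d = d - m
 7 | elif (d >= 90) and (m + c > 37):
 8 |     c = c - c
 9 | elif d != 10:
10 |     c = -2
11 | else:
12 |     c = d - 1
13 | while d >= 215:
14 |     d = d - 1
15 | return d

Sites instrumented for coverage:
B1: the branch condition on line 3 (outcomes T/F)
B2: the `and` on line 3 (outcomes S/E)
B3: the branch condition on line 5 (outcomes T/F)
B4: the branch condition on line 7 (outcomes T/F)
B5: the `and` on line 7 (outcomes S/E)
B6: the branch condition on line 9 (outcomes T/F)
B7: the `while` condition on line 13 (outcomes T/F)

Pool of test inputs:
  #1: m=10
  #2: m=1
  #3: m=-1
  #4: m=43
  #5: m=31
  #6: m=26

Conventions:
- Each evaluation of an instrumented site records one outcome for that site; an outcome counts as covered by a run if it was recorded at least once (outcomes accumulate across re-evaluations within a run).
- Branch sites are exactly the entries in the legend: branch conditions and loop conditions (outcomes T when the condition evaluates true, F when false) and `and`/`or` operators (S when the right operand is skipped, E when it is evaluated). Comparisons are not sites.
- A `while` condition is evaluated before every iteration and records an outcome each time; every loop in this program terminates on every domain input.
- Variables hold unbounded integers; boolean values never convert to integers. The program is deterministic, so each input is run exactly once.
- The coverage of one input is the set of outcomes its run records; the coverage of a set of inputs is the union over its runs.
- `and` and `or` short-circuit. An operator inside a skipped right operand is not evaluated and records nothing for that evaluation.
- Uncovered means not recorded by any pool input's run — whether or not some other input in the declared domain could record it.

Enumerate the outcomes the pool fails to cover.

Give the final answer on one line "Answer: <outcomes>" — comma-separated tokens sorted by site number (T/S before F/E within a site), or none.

test 1 (m=10) fires B2->E, B1->F, B5->S, B4->F, B6->T, B7->F; hits B1=F, B2=E, B4=F, B5=S, B6=T, B7=F
test 2 (m=1) fires B2->S, B1->F, B5->S, B4->F, B6->T, B7->F; hits B1=F, B2=S, B4=F, B5=S, B6=T, B7=F
test 3 (m=-1) fires B2->S, B1->F, B5->S, B4->F, B6->T, B7->F; hits B1=F, B2=S, B4=F, B5=S, B6=T, B7=F
test 4 (m=43) fires B2->S, B1->F, B5->E, B4->T, B7->T, B7->F; hits B1=F, B2=S, B4=T, B5=E, B7=T, B7=F
test 5 (m=31) fires B2->S, B1->F, B5->E, B4->T, B7->F; hits B1=F, B2=S, B4=T, B5=E, B7=F
test 6 (m=26) fires B2->S, B1->F, B5->E, B4->T, B7->F; hits B1=F, B2=S, B4=T, B5=E, B7=F
union over the pool: B1=F, B2=S, B2=E, B4=T, B4=F, B5=S, B5=E, B6=T, B7=T, B7=F
uncovered (4 of 14): B1=T, B3=T, B3=F, B6=F

Answer: B1=T, B3=T, B3=F, B6=F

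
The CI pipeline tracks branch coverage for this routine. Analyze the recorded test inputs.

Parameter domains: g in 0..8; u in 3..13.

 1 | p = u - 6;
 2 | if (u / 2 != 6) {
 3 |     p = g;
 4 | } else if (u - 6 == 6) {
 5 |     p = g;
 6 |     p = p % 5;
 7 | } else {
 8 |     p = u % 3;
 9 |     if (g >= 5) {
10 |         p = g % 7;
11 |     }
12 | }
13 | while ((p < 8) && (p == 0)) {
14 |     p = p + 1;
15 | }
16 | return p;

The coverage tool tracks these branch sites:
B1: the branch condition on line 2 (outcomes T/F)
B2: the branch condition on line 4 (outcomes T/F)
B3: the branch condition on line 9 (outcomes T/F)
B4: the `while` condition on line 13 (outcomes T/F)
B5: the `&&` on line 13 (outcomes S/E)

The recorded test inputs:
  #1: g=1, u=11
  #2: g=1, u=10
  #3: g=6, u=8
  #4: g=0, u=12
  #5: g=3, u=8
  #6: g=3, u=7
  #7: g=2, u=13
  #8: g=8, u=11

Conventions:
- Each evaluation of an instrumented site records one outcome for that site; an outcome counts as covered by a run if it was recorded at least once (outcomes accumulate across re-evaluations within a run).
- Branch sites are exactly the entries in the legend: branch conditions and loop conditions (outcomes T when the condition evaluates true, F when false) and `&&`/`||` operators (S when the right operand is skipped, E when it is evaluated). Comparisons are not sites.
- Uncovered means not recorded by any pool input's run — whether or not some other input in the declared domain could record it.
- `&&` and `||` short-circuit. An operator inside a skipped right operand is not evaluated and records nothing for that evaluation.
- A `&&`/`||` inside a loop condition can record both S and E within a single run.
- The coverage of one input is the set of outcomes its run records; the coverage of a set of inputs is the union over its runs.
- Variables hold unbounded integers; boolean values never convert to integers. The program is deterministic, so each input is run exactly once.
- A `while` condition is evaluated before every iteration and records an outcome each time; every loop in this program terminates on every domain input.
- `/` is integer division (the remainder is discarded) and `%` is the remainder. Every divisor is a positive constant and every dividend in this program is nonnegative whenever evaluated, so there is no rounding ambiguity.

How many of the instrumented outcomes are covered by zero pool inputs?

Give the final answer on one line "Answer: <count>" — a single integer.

input #1 (g=1, u=11): covers B1=T, B4=F, B5=E
input #2 (g=1, u=10): covers B1=T, B4=F, B5=E
input #3 (g=6, u=8): covers B1=T, B4=F, B5=E
input #4 (g=0, u=12): covers B1=F, B2=T, B4=T, B4=F, B5=E
input #5 (g=3, u=8): covers B1=T, B4=F, B5=E
input #6 (g=3, u=7): covers B1=T, B4=F, B5=E
input #7 (g=2, u=13): covers B1=F, B2=F, B3=F, B4=F, B5=E
input #8 (g=8, u=11): covers B1=T, B4=F, B5=S
union over the pool: B1=T, B1=F, B2=T, B2=F, B3=F, B4=T, B4=F, B5=S, B5=E
uncovered (1 of 10): B3=T

Answer: 1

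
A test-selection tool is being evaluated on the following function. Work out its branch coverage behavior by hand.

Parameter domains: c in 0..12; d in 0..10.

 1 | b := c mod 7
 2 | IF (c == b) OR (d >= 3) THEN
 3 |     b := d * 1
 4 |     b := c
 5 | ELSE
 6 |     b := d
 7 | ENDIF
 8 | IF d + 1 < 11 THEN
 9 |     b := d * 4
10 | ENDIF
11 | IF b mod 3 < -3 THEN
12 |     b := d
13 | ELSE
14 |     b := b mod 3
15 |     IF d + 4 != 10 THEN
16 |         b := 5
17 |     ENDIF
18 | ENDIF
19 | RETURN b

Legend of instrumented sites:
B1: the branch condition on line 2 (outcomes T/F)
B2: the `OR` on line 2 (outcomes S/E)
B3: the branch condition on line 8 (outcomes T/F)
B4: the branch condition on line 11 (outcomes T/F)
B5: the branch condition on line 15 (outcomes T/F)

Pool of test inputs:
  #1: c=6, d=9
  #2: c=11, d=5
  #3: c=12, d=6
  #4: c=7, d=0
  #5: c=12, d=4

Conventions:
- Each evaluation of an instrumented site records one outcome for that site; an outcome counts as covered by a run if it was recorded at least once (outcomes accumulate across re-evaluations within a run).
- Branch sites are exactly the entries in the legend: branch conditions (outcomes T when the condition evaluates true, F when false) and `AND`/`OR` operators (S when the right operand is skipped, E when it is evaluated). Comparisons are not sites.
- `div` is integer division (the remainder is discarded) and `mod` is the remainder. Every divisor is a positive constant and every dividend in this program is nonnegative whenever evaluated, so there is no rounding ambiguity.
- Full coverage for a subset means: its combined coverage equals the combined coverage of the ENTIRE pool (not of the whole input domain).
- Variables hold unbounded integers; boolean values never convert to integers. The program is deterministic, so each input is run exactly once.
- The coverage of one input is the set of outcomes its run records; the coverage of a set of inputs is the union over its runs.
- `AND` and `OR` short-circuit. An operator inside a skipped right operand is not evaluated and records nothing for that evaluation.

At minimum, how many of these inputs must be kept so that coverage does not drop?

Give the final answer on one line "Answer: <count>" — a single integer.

#1 (c=6, d=9) -> B2->S, B1->T, B3->T, B4->F, B5->T; covered: B1=T, B2=S, B3=T, B4=F, B5=T
#2 (c=11, d=5) -> B2->E, B1->T, B3->T, B4->F, B5->T; covered: B1=T, B2=E, B3=T, B4=F, B5=T
#3 (c=12, d=6) -> B2->E, B1->T, B3->T, B4->F, B5->F; covered: B1=T, B2=E, B3=T, B4=F, B5=F
#4 (c=7, d=0) -> B2->E, B1->F, B3->T, B4->F, B5->T; covered: B1=F, B2=E, B3=T, B4=F, B5=T
#5 (c=12, d=4) -> B2->E, B1->T, B3->T, B4->F, B5->T; covered: B1=T, B2=E, B3=T, B4=F, B5=T
pool-wide coverage (8 outcomes): B1=T, B1=F, B2=S, B2=E, B3=T, B4=F, B5=T, B5=F
size 1 is not enough: best union over all size-1 subsets is 5/8
size 2 is not enough: best union over all size-2 subsets is 7/8
at size 3, {1, 3, 4} reaches all 8 outcomes; every lexicographically earlier size-3 subset fails

Answer: 3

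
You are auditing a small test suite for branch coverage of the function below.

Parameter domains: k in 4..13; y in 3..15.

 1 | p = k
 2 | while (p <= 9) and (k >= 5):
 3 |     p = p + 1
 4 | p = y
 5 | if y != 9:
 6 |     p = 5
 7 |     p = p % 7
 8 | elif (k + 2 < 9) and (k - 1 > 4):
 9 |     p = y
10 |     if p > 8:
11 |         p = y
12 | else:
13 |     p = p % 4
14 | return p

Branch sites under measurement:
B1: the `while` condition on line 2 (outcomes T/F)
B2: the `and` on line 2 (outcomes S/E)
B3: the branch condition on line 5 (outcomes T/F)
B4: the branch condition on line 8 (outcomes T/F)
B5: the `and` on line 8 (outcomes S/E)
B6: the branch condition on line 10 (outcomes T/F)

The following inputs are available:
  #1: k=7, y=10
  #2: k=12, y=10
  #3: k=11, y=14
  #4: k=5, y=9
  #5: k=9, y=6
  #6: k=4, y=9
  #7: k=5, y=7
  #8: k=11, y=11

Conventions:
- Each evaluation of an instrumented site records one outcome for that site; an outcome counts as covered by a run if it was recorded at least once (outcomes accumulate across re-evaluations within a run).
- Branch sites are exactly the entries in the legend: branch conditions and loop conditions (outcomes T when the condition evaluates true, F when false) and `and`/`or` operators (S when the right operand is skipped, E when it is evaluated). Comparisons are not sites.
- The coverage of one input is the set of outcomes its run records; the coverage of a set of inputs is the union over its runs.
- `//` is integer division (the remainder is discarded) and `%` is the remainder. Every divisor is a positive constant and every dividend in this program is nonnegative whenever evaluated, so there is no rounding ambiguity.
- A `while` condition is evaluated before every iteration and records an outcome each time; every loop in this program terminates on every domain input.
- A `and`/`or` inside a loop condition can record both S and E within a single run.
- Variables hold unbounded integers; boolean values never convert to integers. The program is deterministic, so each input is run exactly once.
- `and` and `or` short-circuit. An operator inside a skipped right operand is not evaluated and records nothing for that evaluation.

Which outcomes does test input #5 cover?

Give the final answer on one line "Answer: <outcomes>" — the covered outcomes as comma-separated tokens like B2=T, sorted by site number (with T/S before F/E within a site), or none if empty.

Running input #5 (k=9, y=6), event by event:
  B2->E, B1->T, B2->S, B1->F, B3->T
as a set, this run covers: B1=T, B1=F, B2=S, B2=E, B3=T

Answer: B1=T, B1=F, B2=S, B2=E, B3=T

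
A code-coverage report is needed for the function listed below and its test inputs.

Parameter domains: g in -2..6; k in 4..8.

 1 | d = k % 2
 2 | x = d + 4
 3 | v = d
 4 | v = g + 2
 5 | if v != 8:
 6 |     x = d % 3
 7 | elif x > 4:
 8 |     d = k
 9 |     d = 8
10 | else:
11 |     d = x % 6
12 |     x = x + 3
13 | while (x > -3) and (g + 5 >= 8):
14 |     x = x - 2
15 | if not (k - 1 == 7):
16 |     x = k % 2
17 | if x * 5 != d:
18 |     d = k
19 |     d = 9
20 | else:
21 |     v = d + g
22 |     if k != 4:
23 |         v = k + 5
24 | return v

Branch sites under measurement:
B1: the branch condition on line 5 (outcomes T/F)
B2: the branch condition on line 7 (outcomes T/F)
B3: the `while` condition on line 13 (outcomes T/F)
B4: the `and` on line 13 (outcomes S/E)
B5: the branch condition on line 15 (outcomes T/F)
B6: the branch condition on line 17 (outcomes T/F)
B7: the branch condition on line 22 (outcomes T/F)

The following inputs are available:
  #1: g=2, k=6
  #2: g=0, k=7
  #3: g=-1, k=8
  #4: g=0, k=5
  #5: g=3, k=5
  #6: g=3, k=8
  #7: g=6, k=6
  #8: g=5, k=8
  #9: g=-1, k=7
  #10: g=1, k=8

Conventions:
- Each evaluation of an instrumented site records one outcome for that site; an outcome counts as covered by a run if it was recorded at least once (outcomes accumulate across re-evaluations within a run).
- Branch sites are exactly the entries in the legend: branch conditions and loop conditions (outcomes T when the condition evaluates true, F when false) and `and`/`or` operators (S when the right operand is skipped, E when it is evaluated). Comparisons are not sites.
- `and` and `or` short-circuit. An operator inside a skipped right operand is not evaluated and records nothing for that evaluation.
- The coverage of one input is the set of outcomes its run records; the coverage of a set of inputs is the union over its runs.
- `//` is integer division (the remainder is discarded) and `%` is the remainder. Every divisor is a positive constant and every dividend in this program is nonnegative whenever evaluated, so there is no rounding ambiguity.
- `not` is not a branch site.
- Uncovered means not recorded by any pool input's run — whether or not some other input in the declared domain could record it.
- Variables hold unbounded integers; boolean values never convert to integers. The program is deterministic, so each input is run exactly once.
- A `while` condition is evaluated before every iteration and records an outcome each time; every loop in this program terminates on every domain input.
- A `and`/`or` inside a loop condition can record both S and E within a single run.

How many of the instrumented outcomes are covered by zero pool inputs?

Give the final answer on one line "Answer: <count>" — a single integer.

input #1, g=2, k=6: outcomes B1=T, B3=F, B4=E, B5=T, B6=F, B7=T
input #2, g=0, k=7: outcomes B1=T, B3=F, B4=E, B5=T, B6=T
input #3, g=-1, k=8: outcomes B1=T, B3=F, B4=E, B5=F, B6=F, B7=T
input #4, g=0, k=5: outcomes B1=T, B3=F, B4=E, B5=T, B6=T
input #5, g=3, k=5: outcomes B1=T, B3=T, B3=F, B4=S, B4=E, B5=T, B6=T
input #6, g=3, k=8: outcomes B1=T, B3=T, B3=F, B4=S, B4=E, B5=F, B6=T
input #7, g=6, k=6: outcomes B1=F, B2=F, B3=T, B3=F, B4=S, B4=E, B5=T, B6=T
input #8, g=5, k=8: outcomes B1=T, B3=T, B3=F, B4=S, B4=E, B5=F, B6=T
input #9, g=-1, k=7: outcomes B1=T, B3=F, B4=E, B5=T, B6=T
input #10, g=1, k=8: outcomes B1=T, B3=F, B4=E, B5=F, B6=F, B7=T
union over the pool: B1=T, B1=F, B2=F, B3=T, B3=F, B4=S, B4=E, B5=T, B5=F, B6=T, B6=F, B7=T
uncovered (2 of 14): B2=T, B7=F

Answer: 2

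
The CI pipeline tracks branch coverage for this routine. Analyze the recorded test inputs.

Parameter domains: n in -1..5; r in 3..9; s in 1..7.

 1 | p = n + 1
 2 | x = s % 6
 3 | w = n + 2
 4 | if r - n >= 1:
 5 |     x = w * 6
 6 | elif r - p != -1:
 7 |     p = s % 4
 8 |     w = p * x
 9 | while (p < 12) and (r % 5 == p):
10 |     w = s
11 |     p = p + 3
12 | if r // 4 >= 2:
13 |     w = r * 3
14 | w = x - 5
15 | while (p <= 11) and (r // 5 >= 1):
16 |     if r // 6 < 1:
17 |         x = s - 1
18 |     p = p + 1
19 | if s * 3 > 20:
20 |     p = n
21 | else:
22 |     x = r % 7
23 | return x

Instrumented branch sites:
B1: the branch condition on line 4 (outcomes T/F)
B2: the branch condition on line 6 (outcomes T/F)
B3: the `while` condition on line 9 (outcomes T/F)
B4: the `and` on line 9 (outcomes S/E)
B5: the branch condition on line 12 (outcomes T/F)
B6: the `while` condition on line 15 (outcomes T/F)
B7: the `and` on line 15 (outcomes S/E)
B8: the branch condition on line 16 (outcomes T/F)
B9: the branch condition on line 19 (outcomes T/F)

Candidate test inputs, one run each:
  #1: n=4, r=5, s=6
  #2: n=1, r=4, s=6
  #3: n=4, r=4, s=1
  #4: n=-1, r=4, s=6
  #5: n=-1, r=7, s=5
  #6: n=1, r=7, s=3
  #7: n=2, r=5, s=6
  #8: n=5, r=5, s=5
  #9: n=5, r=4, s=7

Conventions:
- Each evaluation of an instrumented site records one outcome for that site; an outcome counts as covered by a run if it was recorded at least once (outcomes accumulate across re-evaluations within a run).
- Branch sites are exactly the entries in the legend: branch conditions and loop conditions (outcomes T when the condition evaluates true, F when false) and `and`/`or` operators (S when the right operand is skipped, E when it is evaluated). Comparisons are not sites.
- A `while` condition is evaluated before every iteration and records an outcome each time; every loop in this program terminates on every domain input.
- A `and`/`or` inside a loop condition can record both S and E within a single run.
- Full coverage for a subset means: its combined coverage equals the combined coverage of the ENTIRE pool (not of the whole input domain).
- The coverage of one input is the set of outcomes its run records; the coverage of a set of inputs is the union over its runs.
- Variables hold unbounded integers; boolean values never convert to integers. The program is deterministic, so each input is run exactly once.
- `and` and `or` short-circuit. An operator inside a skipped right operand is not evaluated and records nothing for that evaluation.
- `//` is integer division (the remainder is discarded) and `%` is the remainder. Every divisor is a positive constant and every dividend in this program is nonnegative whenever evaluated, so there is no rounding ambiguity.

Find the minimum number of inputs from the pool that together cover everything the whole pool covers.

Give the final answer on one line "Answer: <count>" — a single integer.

input #1 (n=4, r=5, s=6): events B1->T, B4->E, B3->F, B5->F, B7->E, B6->T, B8->T, B7->E, B6->T, B8->T, B7->E, B6->T, B8->T, B7->E, ...; covers B1=T, B3=F, B4=E, B5=F, B6=T, B6=F, B7=S, B7=E, B8=T, B9=F
input #2 (n=1, r=4, s=6): events B1->T, B4->E, B3->F, B5->F, B7->E, B6->F, B9->F; covers B1=T, B3=F, B4=E, B5=F, B6=F, B7=E, B9=F
input #3 (n=4, r=4, s=1): events B1->F, B2->F, B4->E, B3->F, B5->F, B7->E, B6->F, B9->F; covers B1=F, B2=F, B3=F, B4=E, B5=F, B6=F, B7=E, B9=F
input #4 (n=-1, r=4, s=6): events B1->T, B4->E, B3->F, B5->F, B7->E, B6->F, B9->F; covers B1=T, B3=F, B4=E, B5=F, B6=F, B7=E, B9=F
input #5 (n=-1, r=7, s=5): events B1->T, B4->E, B3->F, B5->F, B7->E, B6->T, B8->F, B7->E, B6->T, B8->F, B7->E, B6->T, B8->F, B7->E, ...; covers B1=T, B3=F, B4=E, B5=F, B6=T, B6=F, B7=S, B7=E, B8=F, B9=F
input #6 (n=1, r=7, s=3): events B1->T, B4->E, B3->T, B4->E, B3->F, B5->F, B7->E, B6->T, B8->F, B7->E, B6->T, B8->F, B7->E, B6->T, ...; covers B1=T, B3=T, B3=F, B4=E, B5=F, B6=T, B6=F, B7=S, B7=E, B8=F, B9=F
input #7 (n=2, r=5, s=6): events B1->T, B4->E, B3->F, B5->F, B7->E, B6->T, B8->T, B7->E, B6->T, B8->T, B7->E, B6->T, B8->T, B7->E, ...; covers B1=T, B3=F, B4=E, B5=F, B6=T, B6=F, B7=S, B7=E, B8=T, B9=F
input #8 (n=5, r=5, s=5): events B1->F, B2->F, B4->E, B3->F, B5->F, B7->E, B6->T, B8->T, B7->E, B6->T, B8->T, B7->E, B6->T, B8->T, ...; covers B1=F, B2=F, B3=F, B4=E, B5=F, B6=T, B6=F, B7=S, B7=E, B8=T, B9=F
input #9 (n=5, r=4, s=7): events B1->F, B2->T, B4->E, B3->F, B5->F, B7->E, B6->F, B9->T; covers B1=F, B2=T, B3=F, B4=E, B5=F, B6=F, B7=E, B9=T
pool-wide coverage (16 outcomes): B1=T, B1=F, B2=T, B2=F, B3=T, B3=F, B4=E, B5=F, B6=T, B6=F, B7=S, B7=E, B8=T, B8=F, B9=T, B9=F
checked all size-1 subsets: none covers 16 outcomes (max 11/16)
checked all size-2 subsets: none covers 16 outcomes (max 14/16)
size 3: inputs {6, 8, 9} cover all 16 outcomes, and no lexicographically smaller subset of this size does

Answer: 3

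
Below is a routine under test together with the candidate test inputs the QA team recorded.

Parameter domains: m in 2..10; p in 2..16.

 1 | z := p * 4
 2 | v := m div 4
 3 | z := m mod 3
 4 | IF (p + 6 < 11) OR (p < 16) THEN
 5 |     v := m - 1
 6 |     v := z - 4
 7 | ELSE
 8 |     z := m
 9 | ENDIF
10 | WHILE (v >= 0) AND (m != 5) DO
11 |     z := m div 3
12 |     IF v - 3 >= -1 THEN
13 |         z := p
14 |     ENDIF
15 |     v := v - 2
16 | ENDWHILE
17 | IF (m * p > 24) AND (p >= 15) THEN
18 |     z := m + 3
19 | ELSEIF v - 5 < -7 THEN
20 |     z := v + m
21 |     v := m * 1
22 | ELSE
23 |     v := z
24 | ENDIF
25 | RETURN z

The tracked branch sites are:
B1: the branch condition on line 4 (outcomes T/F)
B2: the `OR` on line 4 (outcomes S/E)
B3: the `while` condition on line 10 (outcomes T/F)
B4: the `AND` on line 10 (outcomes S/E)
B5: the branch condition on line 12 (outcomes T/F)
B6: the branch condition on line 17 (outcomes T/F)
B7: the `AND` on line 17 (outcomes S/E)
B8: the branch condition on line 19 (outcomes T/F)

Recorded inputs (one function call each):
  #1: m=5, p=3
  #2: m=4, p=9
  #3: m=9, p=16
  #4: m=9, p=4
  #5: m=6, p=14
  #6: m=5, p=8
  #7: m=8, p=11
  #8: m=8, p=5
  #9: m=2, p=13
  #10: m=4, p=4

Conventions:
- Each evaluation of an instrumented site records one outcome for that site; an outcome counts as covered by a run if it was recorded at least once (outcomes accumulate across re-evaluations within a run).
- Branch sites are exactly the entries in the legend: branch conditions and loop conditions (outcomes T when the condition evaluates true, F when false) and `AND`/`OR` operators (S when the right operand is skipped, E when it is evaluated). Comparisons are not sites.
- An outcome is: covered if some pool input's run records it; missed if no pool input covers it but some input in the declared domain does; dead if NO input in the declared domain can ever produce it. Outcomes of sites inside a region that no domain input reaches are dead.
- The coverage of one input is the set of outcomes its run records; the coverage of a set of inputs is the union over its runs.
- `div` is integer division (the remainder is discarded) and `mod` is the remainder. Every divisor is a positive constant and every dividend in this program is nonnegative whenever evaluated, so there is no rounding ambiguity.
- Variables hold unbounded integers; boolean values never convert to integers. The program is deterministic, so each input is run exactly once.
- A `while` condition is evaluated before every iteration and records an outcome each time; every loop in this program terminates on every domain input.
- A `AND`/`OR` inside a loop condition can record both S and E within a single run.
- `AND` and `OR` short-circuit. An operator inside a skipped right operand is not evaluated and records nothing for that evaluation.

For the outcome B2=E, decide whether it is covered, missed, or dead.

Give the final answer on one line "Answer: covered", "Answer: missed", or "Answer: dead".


B2=E is recorded by pool input(s) 2, 3, 5, 6, 7, 8, 9 -> covered
Answer: covered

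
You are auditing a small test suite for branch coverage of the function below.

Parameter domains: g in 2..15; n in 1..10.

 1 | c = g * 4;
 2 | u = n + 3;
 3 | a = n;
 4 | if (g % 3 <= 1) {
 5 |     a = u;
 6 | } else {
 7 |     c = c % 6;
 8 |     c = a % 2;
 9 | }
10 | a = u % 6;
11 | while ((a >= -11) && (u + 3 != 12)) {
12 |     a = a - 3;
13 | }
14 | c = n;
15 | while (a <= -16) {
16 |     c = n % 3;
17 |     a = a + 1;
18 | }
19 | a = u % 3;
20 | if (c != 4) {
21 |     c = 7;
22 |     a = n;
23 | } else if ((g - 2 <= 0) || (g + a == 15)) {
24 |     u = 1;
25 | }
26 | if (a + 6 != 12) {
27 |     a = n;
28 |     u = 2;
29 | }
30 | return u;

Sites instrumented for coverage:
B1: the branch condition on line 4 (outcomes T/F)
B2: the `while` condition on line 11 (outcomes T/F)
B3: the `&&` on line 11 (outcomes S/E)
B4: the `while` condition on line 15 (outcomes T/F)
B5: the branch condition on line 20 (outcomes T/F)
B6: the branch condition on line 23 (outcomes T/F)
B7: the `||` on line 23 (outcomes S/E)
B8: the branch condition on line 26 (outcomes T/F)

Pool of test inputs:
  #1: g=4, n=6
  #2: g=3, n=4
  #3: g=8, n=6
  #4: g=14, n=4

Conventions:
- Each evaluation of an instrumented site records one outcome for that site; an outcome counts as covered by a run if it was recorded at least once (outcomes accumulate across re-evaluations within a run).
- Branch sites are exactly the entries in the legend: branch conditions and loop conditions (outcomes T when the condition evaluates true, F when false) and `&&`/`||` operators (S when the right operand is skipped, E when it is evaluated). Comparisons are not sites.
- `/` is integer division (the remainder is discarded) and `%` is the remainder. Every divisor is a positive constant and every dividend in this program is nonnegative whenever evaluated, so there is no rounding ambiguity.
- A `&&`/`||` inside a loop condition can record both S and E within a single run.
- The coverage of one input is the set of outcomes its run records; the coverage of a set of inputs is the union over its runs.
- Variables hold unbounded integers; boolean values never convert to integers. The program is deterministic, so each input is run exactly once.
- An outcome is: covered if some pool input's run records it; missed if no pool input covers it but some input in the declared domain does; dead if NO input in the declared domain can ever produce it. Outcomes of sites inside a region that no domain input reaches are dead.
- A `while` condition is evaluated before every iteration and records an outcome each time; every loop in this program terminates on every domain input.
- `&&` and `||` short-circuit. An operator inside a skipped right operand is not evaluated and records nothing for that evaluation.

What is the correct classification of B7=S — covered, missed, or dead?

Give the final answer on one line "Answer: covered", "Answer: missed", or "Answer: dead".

no pool input records B7=S
but domain input (g=2, n=4) does record it -> reachable, so missed

Answer: missed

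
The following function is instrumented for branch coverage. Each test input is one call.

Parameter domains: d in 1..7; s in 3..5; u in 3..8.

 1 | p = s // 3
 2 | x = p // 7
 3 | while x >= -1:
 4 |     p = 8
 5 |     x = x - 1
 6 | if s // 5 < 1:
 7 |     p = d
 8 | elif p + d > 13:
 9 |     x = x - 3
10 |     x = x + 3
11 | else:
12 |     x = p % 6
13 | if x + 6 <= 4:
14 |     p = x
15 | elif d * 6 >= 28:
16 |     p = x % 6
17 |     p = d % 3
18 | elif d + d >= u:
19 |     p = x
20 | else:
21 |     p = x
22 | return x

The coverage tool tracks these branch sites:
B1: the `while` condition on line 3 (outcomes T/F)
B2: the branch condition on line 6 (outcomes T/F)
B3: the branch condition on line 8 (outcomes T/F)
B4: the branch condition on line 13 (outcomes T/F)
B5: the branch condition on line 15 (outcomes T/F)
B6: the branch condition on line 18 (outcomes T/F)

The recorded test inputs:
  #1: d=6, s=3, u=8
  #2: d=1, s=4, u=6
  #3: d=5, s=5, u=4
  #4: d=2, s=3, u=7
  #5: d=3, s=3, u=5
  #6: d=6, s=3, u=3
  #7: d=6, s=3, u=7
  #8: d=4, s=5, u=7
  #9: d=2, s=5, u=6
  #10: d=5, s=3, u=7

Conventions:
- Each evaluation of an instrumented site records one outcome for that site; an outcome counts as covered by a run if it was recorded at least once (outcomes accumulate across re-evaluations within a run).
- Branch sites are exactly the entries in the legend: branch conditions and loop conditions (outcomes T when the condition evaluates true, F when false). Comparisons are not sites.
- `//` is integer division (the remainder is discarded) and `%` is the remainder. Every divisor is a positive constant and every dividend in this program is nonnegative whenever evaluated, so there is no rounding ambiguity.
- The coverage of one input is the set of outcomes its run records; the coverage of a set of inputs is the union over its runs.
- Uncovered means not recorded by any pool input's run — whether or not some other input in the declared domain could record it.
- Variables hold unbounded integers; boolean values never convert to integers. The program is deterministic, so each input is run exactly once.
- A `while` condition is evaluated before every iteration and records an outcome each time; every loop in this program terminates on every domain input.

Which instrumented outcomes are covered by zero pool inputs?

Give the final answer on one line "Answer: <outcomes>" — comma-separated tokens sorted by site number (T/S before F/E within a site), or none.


run #1 (d=6, s=3, u=8) runs B1->T, B1->T, B1->F, B2->T, B4->T; records B1=T, B1=F, B2=T, B4=T
run #2 (d=1, s=4, u=6) runs B1->T, B1->T, B1->F, B2->T, B4->T; records B1=T, B1=F, B2=T, B4=T
run #3 (d=5, s=5, u=4) runs B1->T, B1->T, B1->F, B2->F, B3->F, B4->F, B5->T; records B1=T, B1=F, B2=F, B3=F, B4=F, B5=T
run #4 (d=2, s=3, u=7) runs B1->T, B1->T, B1->F, B2->T, B4->T; records B1=T, B1=F, B2=T, B4=T
run #5 (d=3, s=3, u=5) runs B1->T, B1->T, B1->F, B2->T, B4->T; records B1=T, B1=F, B2=T, B4=T
run #6 (d=6, s=3, u=3) runs B1->T, B1->T, B1->F, B2->T, B4->T; records B1=T, B1=F, B2=T, B4=T
run #7 (d=6, s=3, u=7) runs B1->T, B1->T, B1->F, B2->T, B4->T; records B1=T, B1=F, B2=T, B4=T
run #8 (d=4, s=5, u=7) runs B1->T, B1->T, B1->F, B2->F, B3->F, B4->F, B5->F, B6->T; records B1=T, B1=F, B2=F, B3=F, B4=F, B5=F, B6=T
run #9 (d=2, s=5, u=6) runs B1->T, B1->T, B1->F, B2->F, B3->F, B4->F, B5->F, B6->F; records B1=T, B1=F, B2=F, B3=F, B4=F, B5=F, B6=F
run #10 (d=5, s=3, u=7) runs B1->T, B1->T, B1->F, B2->T, B4->T; records B1=T, B1=F, B2=T, B4=T
union over the pool: B1=T, B1=F, B2=T, B2=F, B3=F, B4=T, B4=F, B5=T, B5=F, B6=T, B6=F
uncovered (1 of 12): B3=T
Answer: B3=T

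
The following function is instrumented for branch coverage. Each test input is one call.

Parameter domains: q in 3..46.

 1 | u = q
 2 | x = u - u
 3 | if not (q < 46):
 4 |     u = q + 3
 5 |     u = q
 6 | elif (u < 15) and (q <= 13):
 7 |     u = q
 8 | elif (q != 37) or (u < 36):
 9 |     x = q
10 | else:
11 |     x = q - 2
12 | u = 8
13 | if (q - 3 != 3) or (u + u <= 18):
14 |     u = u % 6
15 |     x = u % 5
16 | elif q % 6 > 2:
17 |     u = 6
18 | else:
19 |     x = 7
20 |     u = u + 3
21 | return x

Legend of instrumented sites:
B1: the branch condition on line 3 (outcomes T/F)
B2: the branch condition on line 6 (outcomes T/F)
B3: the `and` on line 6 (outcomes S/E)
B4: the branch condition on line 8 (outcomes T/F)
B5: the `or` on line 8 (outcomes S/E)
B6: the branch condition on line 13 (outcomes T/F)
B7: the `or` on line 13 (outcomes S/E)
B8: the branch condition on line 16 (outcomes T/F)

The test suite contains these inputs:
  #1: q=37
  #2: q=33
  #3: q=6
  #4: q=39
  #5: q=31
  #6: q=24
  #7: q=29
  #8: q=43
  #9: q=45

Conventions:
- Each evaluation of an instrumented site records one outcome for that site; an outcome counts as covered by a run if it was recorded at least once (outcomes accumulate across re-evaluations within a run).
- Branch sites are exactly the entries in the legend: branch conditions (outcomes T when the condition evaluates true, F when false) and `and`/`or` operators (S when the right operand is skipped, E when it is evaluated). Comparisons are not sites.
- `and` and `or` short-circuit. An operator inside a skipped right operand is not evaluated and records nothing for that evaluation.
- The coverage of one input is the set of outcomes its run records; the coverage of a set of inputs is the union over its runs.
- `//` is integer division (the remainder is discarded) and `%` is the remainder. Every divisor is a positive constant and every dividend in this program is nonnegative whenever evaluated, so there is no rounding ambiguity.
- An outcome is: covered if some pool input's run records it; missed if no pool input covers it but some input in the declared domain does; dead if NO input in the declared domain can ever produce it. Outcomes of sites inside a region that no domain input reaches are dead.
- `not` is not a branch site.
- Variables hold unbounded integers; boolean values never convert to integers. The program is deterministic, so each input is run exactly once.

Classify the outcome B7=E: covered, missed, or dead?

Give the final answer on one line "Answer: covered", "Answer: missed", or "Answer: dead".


B7=E is recorded by pool input(s) 3 -> covered
Answer: covered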